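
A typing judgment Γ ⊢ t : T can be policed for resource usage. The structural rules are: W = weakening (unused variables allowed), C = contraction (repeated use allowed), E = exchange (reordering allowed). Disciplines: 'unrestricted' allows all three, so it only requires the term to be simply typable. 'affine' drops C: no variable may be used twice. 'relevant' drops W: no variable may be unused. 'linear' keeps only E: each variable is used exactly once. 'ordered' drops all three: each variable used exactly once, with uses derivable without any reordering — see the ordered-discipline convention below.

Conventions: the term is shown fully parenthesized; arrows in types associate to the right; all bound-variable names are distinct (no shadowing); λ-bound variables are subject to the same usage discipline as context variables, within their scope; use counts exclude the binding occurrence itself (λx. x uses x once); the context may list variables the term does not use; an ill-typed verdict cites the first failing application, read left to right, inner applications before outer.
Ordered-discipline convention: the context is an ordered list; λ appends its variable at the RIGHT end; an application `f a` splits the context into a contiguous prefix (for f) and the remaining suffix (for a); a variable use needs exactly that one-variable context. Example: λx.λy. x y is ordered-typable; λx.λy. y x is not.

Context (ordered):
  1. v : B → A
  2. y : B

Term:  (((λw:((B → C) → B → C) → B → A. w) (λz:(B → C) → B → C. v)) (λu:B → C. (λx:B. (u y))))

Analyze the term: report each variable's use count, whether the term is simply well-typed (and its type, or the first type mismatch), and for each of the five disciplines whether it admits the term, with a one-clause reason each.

use counts: v: 1×; y: 1×; w (bound): 1×; z (bound): 0×; u (bound): 1×; x (bound): 0×
left-to-right use order: w, v, u, y
typing: the term checks, with type B → A
ordered: ✗ — needs weakening: z, x unused
linear: ✗ — needs weakening: z, x unused
affine: ✓ — no duplicate uses among v, y, w, z, u, x
relevant: ✗ — needs weakening: z, x unused
unrestricted: ✓ — well-typed at B → A; no restrictions here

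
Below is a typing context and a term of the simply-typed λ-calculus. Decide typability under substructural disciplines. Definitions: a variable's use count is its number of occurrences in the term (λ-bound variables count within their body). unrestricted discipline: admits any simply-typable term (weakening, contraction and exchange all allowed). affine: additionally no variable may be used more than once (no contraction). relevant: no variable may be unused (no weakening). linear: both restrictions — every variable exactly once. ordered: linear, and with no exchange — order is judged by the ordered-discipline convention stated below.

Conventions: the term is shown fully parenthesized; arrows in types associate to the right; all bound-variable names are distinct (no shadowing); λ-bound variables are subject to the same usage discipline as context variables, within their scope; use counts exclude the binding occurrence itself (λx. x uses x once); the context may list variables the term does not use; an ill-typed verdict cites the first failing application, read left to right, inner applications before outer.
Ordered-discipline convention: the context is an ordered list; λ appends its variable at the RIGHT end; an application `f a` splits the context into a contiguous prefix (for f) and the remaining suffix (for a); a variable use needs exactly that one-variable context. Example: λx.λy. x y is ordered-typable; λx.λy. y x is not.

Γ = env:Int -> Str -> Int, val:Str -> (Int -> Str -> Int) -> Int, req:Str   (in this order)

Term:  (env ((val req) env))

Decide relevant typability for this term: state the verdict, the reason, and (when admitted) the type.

yes — env, val, req: all used, weakening unneeded; term : Str -> Int
usage: env: 2, val: 1, req: 1
left-to-right use order: env, val, req, env
typing: ✓ — Str -> Int
summary: ordered ✗ · linear ✗ · affine ✗ · relevant ✓ · unrestricted ✓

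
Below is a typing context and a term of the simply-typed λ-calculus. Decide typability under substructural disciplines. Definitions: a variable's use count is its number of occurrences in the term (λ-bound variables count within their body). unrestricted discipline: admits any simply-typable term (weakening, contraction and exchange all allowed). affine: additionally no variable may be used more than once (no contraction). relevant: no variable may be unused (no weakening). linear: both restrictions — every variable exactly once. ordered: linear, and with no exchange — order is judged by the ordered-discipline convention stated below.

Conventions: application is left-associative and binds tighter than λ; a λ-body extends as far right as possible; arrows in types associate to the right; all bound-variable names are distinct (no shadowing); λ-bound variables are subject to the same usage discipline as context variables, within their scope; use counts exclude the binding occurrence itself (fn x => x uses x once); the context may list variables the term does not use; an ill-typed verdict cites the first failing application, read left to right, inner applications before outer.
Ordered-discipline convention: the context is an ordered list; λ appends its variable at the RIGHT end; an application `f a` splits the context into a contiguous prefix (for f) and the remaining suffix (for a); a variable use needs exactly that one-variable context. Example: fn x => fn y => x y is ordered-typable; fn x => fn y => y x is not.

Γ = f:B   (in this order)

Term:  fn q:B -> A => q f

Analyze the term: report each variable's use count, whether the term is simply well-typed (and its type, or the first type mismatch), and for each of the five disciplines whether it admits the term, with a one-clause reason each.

counts: f: 1, q (λ-bound): 1
uses in reading order: q, f
typing: well-typed at (B -> A) -> A
ordered: ✗, no contiguous prefix/suffix split fits q, f
linear: ✓, exactly-once usage across f, q
affine: ✓, none of f, q used more than once
relevant: ✓, every one of f, q appears
unrestricted: ✓, well-typed at (B -> A) -> A; no restrictions here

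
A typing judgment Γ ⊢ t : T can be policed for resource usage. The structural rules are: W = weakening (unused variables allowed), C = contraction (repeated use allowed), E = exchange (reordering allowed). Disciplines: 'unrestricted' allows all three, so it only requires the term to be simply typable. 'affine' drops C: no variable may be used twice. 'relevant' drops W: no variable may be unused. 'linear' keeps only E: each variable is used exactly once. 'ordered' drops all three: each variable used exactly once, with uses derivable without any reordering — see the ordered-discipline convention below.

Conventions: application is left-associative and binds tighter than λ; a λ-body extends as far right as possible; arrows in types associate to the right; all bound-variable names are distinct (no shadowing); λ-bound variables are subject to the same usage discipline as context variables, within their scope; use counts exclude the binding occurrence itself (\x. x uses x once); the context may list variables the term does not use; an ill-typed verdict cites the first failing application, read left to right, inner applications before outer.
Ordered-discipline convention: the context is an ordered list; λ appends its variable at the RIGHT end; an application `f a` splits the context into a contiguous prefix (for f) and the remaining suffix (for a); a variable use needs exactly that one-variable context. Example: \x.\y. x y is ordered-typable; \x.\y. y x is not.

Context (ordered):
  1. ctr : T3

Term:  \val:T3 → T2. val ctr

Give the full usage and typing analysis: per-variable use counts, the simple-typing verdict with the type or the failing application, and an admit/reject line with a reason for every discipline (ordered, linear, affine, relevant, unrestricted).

use counts: ctr=1, val (λ-bound)=1
left-to-right use order: val, ctr
typing: well-typed at (T3 → T2) → T2
ordered: ✗ — needs exchange: uses follow val, ctr
linear: ✓ — exactly-once usage across ctr, val
affine: ✓ — ctr, val: no repeats, contraction unneeded
relevant: ✓ — none of ctr, val goes unused
unrestricted: ✓ — type-checks ((T3 → T2) → T2) and nothing is barred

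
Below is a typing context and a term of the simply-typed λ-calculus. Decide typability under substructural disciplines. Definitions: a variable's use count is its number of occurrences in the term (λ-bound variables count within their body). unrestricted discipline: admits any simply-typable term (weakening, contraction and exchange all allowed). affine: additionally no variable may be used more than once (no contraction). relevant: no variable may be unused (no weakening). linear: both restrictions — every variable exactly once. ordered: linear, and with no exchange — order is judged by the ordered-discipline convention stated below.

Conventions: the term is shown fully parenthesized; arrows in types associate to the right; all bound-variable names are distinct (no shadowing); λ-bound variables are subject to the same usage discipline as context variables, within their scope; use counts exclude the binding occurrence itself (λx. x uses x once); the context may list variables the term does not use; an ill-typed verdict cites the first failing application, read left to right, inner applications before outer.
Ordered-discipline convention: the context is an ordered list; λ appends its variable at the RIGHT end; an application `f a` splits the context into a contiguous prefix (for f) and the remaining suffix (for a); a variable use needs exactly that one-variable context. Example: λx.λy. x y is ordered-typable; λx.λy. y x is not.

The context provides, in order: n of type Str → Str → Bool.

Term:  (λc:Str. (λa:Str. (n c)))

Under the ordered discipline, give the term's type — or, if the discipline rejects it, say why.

not well-typed under ordered — a never used (weakening)
counts: n ×1; c (bound) ×1; a (bound) ×0
use order (left to right): n, c
typing: well-typed — term : Str → Str → Str → Bool
across the five disciplines: ordered ✗ · linear ✗ · affine ✓ · relevant ✗ · unrestricted ✓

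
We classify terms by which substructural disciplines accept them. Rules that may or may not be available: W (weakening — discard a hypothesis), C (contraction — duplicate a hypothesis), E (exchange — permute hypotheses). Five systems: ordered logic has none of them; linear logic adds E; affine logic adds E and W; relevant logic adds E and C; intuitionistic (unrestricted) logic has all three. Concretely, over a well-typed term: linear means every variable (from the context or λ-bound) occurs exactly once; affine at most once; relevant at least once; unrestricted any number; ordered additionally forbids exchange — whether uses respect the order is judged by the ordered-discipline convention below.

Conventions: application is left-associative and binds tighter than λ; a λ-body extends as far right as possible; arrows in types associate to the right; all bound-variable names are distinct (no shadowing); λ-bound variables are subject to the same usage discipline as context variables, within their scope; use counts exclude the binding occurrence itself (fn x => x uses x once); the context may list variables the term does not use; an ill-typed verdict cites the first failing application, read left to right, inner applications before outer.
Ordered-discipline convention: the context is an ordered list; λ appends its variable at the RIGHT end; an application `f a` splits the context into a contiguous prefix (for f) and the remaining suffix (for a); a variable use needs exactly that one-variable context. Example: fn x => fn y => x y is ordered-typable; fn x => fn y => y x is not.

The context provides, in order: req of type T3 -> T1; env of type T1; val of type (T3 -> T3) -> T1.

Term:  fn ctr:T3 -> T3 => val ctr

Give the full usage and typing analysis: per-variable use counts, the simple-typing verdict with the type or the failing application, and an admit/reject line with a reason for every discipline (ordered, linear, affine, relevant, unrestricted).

use counts: req=0, env=0, val=1, ctr [bound]=1
use order (left to right): val, ctr
typing: well-typed at (T3 -> T3) -> T1
ordered: ✗ — needs weakening: req, env unused
linear: ✗ — needs weakening: req, env unused
affine: ✓ — at most one use each (req, env, val, ctr)
relevant: ✗ — needs weakening: req, env unused
unrestricted: ✓ — type-checks ((T3 -> T3) -> T1) and nothing is barred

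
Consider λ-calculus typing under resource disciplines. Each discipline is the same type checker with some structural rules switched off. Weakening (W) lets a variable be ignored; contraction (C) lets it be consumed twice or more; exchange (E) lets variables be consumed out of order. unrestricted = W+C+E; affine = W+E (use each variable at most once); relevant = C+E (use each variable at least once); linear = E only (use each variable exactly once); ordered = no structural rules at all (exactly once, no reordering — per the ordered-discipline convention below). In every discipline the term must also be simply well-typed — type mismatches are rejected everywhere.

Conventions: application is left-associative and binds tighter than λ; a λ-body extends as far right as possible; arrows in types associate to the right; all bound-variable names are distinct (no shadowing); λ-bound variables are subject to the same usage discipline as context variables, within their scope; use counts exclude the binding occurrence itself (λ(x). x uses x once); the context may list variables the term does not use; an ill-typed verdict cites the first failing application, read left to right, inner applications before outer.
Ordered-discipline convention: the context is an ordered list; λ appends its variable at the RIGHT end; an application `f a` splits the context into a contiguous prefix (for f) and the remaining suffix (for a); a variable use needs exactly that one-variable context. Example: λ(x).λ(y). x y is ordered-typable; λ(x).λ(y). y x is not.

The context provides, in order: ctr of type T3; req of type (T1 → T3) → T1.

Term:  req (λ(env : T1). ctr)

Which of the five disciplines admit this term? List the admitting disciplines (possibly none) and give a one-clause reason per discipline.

admitting disciplines: affine, unrestricted
use counts: ctr ×1, req ×1, env (λ-bound) ×0
uses in reading order: req, ctr
typing: well-typed — term : T1
ordered ✗ (env left unused)
linear ✗ (env left unused)
affine ✓ (none of ctr, req, env used more than once)
relevant ✗ (env left unused)
unrestricted ✓ (type-checks (T1) and nothing is barred)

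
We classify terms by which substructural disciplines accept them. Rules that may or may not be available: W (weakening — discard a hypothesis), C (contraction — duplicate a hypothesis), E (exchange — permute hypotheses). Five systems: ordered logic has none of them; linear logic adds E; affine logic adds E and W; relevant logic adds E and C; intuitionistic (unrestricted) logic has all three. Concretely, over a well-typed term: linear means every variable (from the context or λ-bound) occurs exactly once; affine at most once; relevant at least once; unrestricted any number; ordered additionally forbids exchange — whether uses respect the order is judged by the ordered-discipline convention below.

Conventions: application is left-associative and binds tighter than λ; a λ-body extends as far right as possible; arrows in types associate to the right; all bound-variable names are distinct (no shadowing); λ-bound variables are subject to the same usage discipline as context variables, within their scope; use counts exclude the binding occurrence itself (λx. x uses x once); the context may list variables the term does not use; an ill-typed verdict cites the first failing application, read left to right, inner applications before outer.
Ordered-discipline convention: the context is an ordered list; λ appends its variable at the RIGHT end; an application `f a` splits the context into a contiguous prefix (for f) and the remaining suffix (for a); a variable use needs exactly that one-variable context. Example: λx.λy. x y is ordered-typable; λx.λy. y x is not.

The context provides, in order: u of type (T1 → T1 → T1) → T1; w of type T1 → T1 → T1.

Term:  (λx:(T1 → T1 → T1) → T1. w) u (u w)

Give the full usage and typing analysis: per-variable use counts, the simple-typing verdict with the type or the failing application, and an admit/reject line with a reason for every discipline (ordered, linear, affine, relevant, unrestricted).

variable uses: u=2, w=2, x (bound)=0
use order (left to right): w, u, u, w
typing: well-typed — term : T1 → T1
ordered ✗ (uses contraction: u ×2, w ×2; x never used (weakening))
linear ✗ (uses contraction: u ×2, w ×2; x never used (weakening))
affine ✗ (uses contraction: u ×2, w ×2)
relevant ✗ (x never used (weakening))
unrestricted ✓ (typability at T1 → T1 is all that's needed)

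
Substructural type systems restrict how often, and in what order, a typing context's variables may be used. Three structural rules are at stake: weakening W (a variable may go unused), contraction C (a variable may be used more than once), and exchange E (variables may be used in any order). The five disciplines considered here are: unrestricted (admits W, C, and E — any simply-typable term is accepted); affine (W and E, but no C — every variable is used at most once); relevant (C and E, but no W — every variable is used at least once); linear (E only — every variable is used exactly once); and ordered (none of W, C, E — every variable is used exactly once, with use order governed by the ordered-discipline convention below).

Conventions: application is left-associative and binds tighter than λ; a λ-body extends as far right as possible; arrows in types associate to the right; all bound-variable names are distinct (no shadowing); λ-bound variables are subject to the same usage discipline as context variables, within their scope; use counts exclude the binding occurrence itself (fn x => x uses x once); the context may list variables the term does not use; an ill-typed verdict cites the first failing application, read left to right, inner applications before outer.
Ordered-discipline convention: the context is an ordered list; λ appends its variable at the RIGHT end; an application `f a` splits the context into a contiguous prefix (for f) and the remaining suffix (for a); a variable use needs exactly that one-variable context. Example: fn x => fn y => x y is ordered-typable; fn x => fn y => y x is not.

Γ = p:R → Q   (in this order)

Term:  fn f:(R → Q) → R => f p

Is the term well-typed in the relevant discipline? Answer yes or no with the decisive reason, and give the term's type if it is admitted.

yes — none of p, f goes unused; term : ((R → Q) → R) → R
counts: p=1; f (λ-bound)=1
uses in reading order: f, p
typing: well-typed at ((R → Q) → R) → R
all disciplines: ordered ✗; linear ✓; affine ✓; relevant ✓; unrestricted ✓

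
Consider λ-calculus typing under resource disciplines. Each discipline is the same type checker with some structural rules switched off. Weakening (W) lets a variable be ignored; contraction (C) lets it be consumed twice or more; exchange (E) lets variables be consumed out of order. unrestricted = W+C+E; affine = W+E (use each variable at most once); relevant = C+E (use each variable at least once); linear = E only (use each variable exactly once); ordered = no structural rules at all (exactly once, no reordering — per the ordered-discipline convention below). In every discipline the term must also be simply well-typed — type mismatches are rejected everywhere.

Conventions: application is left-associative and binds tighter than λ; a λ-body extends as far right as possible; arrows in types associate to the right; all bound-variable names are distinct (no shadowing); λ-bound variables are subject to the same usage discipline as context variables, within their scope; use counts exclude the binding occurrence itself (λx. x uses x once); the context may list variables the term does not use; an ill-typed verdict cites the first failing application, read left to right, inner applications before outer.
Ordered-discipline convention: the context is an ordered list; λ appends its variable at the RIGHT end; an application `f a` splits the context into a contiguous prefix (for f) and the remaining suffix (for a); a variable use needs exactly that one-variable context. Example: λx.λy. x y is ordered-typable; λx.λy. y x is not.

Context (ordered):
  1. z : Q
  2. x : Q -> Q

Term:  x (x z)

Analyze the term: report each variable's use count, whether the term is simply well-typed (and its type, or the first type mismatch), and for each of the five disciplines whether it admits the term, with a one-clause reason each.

usage: z: 1×; x: 2×
uses in reading order: x, x, z
typing: ✓ — Q
ordered: ✗, repeated use of x ×2
linear: ✗, repeated use of x ×2
affine: ✗, repeated use of x ×2
relevant: ✓, z, x: all used, weakening unneeded
unrestricted: ✓, type-checks (Q) and nothing is barred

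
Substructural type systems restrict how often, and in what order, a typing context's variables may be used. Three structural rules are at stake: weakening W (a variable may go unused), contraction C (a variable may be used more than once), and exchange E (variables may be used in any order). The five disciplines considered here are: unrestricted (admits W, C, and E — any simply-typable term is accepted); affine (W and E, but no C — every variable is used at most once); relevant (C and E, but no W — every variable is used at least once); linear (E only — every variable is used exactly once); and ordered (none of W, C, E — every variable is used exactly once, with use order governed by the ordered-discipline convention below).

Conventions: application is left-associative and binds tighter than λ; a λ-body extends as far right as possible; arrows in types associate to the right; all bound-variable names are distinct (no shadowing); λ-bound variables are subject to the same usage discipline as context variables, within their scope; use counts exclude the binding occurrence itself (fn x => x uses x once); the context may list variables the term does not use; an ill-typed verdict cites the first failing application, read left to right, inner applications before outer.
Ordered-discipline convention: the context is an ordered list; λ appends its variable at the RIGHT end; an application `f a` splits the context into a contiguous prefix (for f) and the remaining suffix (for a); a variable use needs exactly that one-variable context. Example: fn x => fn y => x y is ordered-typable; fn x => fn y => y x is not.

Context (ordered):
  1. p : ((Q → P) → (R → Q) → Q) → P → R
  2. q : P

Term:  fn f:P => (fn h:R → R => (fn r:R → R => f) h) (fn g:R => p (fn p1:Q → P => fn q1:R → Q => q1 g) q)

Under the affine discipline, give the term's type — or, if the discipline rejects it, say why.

term : P → P
variable uses: p=1; q=1; f (λ-bound)=1; h (λ-bound)=1; r (λ-bound)=0; g (λ-bound)=1; p1 (λ-bound)=0; q1 (λ-bound)=1
use order (left to right): f, h, p, q1, g, q
typing: the term checks, with type P → P
summary: ordered ✗, linear ✗, affine ✓, relevant ✗, unrestricted ✓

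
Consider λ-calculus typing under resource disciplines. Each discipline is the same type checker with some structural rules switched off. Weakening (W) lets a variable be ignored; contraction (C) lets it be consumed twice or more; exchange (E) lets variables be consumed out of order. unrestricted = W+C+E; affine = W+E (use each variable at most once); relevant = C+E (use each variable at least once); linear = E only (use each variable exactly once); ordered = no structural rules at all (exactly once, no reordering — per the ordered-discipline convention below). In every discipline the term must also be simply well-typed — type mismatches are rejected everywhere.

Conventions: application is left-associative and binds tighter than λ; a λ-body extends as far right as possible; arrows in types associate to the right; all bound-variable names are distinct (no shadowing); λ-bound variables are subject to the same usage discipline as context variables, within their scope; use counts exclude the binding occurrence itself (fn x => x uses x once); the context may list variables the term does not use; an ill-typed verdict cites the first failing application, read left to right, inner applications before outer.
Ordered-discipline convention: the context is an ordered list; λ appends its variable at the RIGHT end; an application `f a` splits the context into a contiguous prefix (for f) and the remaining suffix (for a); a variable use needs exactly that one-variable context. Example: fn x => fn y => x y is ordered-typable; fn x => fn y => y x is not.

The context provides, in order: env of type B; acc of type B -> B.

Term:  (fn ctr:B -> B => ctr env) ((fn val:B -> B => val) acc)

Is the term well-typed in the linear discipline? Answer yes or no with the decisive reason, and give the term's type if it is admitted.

yes — single use per variable (env, acc, ctr, val); term : B
variable uses: env: 1; acc: 1; ctr (λ-bound): 1; val (λ-bound): 1
left-to-right use order: ctr, env, val, acc
typing: the term checks, with type B
summary: ordered ✗; linear ✓; affine ✓; relevant ✓; unrestricted ✓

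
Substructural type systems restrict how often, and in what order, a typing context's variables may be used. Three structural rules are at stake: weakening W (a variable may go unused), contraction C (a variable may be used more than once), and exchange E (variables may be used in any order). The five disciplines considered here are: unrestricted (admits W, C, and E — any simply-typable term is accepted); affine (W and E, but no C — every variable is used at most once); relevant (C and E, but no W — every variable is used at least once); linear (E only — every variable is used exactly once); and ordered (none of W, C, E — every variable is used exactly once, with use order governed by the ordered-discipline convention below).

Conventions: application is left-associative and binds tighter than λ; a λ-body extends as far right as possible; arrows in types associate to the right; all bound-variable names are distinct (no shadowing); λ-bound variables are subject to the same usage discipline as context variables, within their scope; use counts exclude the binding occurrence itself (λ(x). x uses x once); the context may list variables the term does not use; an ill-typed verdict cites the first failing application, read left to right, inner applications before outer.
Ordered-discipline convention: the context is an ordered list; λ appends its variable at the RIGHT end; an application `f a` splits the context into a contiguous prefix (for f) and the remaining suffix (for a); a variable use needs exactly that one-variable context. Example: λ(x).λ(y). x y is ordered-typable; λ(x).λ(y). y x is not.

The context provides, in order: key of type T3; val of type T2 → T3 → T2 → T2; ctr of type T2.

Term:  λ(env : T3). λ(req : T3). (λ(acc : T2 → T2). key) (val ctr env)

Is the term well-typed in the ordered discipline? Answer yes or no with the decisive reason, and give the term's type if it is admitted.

no — unused: req, acc — weakening required
variable uses: key=1, val=1, ctr=1, env (bound)=1, req (bound)=0, acc (bound)=0
use order (left to right): key, val, ctr, env
typing: well-typed — term : T3 → T3 → T3
summary: ordered ✗ · linear ✗ · affine ✓ · relevant ✗ · unrestricted ✓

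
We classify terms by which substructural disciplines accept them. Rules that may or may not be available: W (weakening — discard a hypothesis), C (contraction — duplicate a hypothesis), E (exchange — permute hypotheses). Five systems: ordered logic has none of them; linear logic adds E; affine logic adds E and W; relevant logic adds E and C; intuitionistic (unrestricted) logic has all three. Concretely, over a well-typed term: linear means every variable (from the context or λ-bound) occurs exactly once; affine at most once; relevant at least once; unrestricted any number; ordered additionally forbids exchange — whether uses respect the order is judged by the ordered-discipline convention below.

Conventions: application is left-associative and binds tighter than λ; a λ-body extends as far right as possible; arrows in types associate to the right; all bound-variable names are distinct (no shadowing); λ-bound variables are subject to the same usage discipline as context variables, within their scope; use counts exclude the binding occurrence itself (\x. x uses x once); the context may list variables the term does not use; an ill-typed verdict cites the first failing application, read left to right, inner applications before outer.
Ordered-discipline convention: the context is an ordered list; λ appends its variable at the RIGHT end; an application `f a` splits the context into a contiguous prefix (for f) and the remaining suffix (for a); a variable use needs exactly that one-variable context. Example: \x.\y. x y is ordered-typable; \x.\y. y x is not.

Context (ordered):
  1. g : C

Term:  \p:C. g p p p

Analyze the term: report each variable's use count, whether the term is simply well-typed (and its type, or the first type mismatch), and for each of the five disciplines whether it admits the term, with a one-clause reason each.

counts: g: 1×, p (bound): 3×
order of uses: g, p, p, p
typing: ill-typed: non-arrow in function slot: C
ordered: ✗ — the type mismatch rejects it
linear: ✗ — not simply typable
affine: ✗ — fails simple typing
relevant: ✗ — a type mismatch blocks all five
unrestricted: ✗ — the type mismatch rejects it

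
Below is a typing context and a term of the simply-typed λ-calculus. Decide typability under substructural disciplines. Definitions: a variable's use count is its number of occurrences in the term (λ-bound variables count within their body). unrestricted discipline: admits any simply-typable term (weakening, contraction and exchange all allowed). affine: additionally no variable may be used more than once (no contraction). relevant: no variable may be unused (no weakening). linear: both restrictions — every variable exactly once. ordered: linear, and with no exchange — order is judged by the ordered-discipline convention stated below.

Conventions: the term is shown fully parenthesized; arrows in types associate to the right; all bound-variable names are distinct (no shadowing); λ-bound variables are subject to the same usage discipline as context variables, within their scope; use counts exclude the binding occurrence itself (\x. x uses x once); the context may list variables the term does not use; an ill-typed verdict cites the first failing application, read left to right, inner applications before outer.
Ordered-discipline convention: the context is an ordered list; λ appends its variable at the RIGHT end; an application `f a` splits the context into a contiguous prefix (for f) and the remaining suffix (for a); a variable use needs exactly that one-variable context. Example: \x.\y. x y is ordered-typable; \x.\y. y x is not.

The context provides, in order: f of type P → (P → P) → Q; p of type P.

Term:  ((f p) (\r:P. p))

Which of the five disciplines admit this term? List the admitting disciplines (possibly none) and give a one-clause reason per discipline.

admitted by: unrestricted
counts: f: 1×, p: 2×, r (bound): 0×
left-to-right use order: f, p, p
typing: well-typed at Q
ordered ✗ (p ×2 used more than once (contraction); needs weakening: r unused)
linear ✗ (p ×2 used more than once (contraction); needs weakening: r unused)
affine ✗ (p ×2 used more than once (contraction))
relevant ✗ (needs weakening: r unused)
unrestricted ✓ (well-typed at Q; no restrictions here)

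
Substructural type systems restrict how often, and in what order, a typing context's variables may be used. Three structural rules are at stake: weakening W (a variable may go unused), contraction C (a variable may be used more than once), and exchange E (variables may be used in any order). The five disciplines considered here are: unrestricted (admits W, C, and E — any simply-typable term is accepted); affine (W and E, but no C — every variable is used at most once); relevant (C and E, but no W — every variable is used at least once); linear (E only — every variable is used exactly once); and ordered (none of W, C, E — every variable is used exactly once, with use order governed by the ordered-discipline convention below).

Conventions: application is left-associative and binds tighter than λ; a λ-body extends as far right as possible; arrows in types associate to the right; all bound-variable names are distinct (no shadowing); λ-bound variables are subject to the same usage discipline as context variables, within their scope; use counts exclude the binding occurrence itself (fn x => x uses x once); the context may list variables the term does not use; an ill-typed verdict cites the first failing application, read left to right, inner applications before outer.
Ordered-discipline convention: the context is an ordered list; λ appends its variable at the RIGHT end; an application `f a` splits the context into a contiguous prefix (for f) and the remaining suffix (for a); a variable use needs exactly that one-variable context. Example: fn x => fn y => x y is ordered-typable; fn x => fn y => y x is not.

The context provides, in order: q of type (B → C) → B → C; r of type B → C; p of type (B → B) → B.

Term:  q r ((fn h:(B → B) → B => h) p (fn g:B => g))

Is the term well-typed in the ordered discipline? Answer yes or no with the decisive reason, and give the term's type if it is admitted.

yes — single-use (q, r, p, h, g), ordered derivation ok; term : C
usage: q: 1, r: 1, p: 1, h (λ-bound): 1, g (λ-bound): 1
uses in reading order: q, r, h, p, g
typing: the term checks, with type C
summary: ordered ✓, linear ✓, affine ✓, relevant ✓, unrestricted ✓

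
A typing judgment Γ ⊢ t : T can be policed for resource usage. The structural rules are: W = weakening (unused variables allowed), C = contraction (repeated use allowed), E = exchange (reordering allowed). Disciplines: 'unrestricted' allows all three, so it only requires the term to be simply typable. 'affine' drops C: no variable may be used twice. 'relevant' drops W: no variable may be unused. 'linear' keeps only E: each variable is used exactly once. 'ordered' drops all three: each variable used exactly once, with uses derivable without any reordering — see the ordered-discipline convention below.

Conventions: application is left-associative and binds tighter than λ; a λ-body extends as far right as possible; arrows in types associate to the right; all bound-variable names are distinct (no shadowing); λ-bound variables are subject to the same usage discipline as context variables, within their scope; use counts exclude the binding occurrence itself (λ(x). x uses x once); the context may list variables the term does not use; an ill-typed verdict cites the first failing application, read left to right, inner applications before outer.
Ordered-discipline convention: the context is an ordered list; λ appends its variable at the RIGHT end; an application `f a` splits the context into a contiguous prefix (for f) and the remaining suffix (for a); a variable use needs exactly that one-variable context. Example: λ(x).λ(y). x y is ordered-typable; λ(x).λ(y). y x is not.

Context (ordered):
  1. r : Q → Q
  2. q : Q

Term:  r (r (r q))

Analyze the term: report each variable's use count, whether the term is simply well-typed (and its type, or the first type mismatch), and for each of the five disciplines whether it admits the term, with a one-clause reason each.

use counts: r ×3; q ×1
left-to-right use order: r, r, r, q
typing: well-typed at Q
ordered ✗ (r ×3 used more than once (contraction))
linear ✗ (r ×3 used more than once (contraction))
affine ✗ (r ×3 used more than once (contraction))
relevant ✓ (none of r, q goes unused)
unrestricted ✓ (type-checks (Q) and nothing is barred)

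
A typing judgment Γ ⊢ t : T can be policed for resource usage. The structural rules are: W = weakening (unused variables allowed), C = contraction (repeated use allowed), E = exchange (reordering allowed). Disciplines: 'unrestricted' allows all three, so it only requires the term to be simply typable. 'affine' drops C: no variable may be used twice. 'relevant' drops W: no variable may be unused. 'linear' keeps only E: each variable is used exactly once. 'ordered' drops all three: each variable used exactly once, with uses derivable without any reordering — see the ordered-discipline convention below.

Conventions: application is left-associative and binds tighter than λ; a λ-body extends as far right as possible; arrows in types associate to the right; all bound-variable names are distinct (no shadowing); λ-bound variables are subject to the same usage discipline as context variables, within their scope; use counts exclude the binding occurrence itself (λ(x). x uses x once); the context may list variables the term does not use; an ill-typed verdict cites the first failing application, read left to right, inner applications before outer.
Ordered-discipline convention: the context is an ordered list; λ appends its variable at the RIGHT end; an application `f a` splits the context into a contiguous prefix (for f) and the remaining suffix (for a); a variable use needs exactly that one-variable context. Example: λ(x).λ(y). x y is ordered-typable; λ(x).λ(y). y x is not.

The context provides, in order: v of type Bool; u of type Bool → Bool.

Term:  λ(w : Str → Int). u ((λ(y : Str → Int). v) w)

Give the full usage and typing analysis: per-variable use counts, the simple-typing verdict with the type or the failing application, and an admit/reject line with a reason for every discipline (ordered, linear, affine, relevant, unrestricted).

variable uses: v: 1×; u: 1×; w (bound): 1×; y (bound): 0×
uses in reading order: u, v, w
typing: the term checks, with type (Str → Int) → Bool
ordered: ✗ — y never used (weakening)
linear: ✗ — y never used (weakening)
affine: ✓ — none of v, u, w, y used more than once
relevant: ✗ — y never used (weakening)
unrestricted: ✓ — type-checks ((Str → Int) → Bool) and nothing is barred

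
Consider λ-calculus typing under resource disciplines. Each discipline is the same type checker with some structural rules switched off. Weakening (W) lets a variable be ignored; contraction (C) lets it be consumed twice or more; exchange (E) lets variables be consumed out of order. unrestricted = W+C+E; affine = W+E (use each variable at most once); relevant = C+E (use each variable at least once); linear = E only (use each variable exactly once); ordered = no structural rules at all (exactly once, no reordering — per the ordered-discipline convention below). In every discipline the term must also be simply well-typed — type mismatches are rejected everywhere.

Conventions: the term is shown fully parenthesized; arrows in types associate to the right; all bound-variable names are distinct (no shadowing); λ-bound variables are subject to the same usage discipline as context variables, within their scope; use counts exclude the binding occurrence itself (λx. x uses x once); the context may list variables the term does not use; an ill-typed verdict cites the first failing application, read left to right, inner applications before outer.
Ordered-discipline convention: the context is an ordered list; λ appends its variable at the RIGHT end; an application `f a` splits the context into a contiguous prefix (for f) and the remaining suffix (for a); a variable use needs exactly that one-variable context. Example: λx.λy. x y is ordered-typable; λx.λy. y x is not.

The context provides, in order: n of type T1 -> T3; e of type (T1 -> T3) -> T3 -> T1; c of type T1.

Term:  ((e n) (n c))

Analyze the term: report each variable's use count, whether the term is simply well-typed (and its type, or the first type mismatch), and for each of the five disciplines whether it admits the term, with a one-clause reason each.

usage: n=2, e=1, c=1
use order (left to right): e, n, n, c
typing: well-typed — term : T1
ordered: ✗, n ×2 used more than once (contraction)
linear: ✗, n ×2 used more than once (contraction)
affine: ✗, n ×2 used more than once (contraction)
relevant: ✓, none of n, e, c goes unused
unrestricted: ✓, type-checks (T1) and nothing is barred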